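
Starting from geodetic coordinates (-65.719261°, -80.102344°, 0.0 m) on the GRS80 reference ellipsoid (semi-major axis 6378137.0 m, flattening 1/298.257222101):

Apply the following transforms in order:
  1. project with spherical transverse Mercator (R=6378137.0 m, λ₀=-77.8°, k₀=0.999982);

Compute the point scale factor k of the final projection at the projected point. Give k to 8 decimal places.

1.00011847

start: φ=-65.719261°, λ=-80.102344°, h=0.000 m
→ into tm (λ₀=-77.8°): φ=-65.71926100°, λ−λ₀=-2.30234400°
scale k = 1.00011847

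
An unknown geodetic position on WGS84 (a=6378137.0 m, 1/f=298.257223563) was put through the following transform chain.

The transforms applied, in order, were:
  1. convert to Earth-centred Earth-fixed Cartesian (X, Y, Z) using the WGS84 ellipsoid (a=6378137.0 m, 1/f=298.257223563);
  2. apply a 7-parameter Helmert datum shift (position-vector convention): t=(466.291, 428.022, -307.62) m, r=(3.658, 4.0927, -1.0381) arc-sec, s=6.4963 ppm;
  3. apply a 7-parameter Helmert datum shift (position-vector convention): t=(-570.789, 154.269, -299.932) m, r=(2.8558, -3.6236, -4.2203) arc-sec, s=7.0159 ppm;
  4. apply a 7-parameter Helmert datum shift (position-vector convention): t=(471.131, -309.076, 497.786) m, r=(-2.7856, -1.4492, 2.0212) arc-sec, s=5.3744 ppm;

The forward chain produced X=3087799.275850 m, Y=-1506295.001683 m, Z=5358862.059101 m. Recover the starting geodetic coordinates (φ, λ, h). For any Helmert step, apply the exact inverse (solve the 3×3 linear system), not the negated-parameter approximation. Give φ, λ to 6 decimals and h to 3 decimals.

start: X=3087799.2758, Y=-1506295.0017, Z=5358862.0591 m
→ Helmert⁻¹: X=3087334.4412, Y=-1506080.4485, Z=5358293.4443
→ Helmert⁻¹: X=3088008.5183, Y=-1506086.7771, Z=5358522.3842
→ Helmert⁻¹: X=3087423.4205, Y=-1506394.4368, Z=5358883.1676
→ geod (Bowring, a=6378137.000): φ=57.51259400°, λ=-26.00835600°, h=2497.9650 m

φ=57.512594°, λ=-26.008356°, h=2497.965 m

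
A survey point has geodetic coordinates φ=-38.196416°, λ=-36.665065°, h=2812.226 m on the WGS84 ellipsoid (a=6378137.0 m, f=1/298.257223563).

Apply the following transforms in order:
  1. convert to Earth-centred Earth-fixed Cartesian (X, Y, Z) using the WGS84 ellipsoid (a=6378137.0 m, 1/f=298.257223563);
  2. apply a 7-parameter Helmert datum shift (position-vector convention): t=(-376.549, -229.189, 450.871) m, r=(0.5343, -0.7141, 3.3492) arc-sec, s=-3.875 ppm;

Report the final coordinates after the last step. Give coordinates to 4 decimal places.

X=4027364.8476 m, Y=-2998474.6464 m, Z=-3923867.7301 m

start: φ=-38.196416°, λ=-36.665065°, h=2812.226 m
→ ECEF (a=6378137.000, f=1/298.257223563): X=4027694.7328, Y=-2998332.6403, Z=-3924339.9852
→ Helmert 7p (PV): X=4027364.8476, Y=-2998474.6464, Z=-3923867.7301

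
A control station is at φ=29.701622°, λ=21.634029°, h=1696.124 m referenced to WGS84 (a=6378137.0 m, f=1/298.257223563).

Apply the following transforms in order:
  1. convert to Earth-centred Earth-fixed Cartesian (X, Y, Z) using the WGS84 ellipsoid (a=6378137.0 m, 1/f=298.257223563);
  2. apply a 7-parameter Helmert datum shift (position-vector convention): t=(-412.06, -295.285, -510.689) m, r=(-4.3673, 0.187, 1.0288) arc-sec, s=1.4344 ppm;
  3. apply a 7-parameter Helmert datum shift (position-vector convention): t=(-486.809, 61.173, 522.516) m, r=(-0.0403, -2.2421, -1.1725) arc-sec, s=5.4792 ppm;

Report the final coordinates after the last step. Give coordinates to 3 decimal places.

start: φ=29.701622°, λ=21.634029°, h=1696.124 m
→ ECEF (a=6378137.000, f=1/298.257223563): X=5155506.1966, Y=2044752.0726, Z=3142527.2578
→ Helmert 7p (PV): X=5155094.1819, Y=2044551.9727, Z=3141973.1083
→ Helmert 7p (PV): X=5154613.0875, Y=2044595.6581, Z=3142568.4765

X=5154613.087 m, Y=2044595.658 m, Z=3142568.477 m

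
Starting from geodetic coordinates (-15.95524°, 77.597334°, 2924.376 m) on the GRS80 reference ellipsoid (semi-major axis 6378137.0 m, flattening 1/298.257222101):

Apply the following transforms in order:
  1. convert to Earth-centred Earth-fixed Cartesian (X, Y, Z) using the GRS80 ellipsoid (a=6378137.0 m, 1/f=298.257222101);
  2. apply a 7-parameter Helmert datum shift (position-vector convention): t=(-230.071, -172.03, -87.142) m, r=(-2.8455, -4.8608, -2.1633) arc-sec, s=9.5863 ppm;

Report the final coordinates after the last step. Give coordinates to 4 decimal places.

X=1317951.7755 m, Y=5993422.4824 m, Z=-1742925.6146 m

start: φ=-15.955240°, λ=77.597334°, h=2924.376 m
→ ECEF (a=6378137.000, f=1/298.257222101): X=1318065.2798, Y=5993574.9225, Z=-1742770.1431
→ Helmert 7p (PV): X=1317951.7755, Y=5993422.4824, Z=-1742925.6146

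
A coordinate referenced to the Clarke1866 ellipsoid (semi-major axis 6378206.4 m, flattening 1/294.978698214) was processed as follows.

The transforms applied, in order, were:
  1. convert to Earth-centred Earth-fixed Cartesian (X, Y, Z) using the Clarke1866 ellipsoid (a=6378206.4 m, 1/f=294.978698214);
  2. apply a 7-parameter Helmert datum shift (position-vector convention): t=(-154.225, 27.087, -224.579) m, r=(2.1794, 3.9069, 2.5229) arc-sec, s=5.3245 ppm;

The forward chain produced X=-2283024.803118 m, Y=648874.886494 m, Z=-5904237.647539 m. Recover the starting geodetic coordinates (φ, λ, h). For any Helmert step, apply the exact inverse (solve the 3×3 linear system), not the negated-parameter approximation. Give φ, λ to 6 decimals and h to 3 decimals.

φ=-68.236372°, λ=164.133560°, h=3553.129 m

start: X=-2283024.8031, Y=648874.8865, Z=-5904237.6475 m
→ Helmert⁻¹: X=-2282738.6578, Y=648809.8836, Z=-5904031.7259
→ geod (Bowring, a=6378206.400): φ=-68.23637200°, λ=164.13356000°, h=3553.1290 m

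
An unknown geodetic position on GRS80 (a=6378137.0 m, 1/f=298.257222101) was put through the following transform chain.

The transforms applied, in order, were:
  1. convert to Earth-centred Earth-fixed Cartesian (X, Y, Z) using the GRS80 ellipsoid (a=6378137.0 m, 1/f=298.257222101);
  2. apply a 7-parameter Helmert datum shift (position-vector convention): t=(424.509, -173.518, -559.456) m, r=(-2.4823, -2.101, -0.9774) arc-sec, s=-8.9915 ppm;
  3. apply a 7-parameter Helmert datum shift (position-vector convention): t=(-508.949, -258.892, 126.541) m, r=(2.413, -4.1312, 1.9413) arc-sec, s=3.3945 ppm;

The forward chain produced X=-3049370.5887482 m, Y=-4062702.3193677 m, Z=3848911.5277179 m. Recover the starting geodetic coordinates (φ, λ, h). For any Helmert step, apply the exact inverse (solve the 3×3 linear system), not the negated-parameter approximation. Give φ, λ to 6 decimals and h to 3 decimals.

start: X=-3049370.5887, Y=-4062702.3194, Z=3848911.5277 m
→ Helmert⁻¹: X=-3048812.4363, Y=-4062355.9166, Z=3848880.5093
→ Helmert⁻¹: X=-3049205.9030, Y=-4062279.6994, Z=3849456.7492
→ geod (Bowring, a=6378137.000): φ=37.34253300°, λ=-126.89242300°, h=2921.8660 m

φ=37.342533°, λ=-126.892423°, h=2921.866 m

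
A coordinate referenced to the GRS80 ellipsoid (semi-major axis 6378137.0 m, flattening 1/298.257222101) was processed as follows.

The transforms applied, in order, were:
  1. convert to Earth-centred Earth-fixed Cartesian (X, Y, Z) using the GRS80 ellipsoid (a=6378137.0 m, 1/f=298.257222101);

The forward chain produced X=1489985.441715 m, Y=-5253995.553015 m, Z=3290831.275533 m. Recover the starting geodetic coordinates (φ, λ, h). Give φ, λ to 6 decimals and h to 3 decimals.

φ=31.242865°, λ=-74.167145°, h=3637.077 m

start: X=1489985.4417, Y=-5253995.5530, Z=3290831.2755 m
→ geod (Bowring, a=6378137.000): φ=31.24286500°, λ=-74.16714500°, h=3637.0770 m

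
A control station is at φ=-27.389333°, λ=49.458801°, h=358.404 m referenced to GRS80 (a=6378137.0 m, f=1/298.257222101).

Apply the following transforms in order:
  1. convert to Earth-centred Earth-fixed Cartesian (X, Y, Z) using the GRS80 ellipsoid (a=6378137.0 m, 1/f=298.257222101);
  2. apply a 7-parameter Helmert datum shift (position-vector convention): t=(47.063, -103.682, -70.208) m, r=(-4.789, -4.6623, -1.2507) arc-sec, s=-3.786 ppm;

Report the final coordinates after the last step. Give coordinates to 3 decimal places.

X=3683962.488 m, Y=4306734.342 m, Z=-2916828.123 m

start: φ=-27.389333°, λ=49.458801°, h=358.404 m
→ ECEF (a=6378137.000, f=1/298.257222101): X=3683837.3279, Y=4306944.3873, Z=-2916752.2280
→ Helmert 7p (PV): X=3683962.4877, Y=4306734.3420, Z=-2916828.1230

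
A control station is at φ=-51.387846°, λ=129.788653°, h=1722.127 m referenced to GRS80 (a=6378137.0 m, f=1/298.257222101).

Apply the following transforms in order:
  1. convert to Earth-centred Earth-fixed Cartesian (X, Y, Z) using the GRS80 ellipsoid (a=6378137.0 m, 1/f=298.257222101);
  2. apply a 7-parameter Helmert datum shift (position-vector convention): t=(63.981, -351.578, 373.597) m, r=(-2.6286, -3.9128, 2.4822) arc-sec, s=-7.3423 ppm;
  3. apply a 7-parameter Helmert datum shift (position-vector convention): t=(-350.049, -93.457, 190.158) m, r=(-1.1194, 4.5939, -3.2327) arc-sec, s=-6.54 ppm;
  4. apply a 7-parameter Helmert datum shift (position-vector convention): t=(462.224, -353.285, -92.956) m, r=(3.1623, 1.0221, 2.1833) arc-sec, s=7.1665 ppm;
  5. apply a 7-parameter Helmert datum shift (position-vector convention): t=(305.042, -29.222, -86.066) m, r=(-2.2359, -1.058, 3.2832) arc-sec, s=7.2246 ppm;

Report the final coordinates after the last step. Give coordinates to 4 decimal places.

X=-2552704.0587 m, Y=3064605.8866 m, Z=-4961582.6170 m

start: φ=-51.387846°, λ=129.788653°, h=1722.127 m
→ ECEF (a=6378137.000, f=1/298.257222101): X=-2553098.3636, Y=3065558.1305, Z=-4961930.8843
→ Helmert 7p (PV): X=-2552958.4017, Y=3065090.0869, Z=-4961608.3534
→ Helmert 7p (PV): X=-2553354.2203, Y=3064989.6689, Z=-4961345.5218
→ Helmert 7p (PV): X=-2552967.3229, Y=3064707.3861, Z=-4961414.3901
→ Helmert 7p (PV): X=-2552704.0587, Y=3064605.8866, Z=-4961582.6170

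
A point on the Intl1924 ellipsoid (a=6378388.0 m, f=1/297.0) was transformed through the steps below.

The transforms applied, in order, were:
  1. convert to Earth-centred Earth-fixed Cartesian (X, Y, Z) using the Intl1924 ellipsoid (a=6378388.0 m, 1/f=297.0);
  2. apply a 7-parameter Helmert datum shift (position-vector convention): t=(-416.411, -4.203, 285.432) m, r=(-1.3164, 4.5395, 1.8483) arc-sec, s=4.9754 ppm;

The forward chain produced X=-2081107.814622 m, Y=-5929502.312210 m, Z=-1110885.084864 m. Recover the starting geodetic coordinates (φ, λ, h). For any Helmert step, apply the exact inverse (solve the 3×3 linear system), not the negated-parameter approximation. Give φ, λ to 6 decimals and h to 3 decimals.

φ=-10.094952°, λ=-109.336559°, h=3686.287 m

start: X=-2081107.8146, Y=-5929502.3122, Z=-1110885.0849 m
→ Helmert⁻¹: X=-2080709.7275, Y=-5929442.8708, Z=-1111248.6231
→ geod (Bowring, a=6378388.000): φ=-10.09495200°, λ=-109.33655900°, h=3686.2870 m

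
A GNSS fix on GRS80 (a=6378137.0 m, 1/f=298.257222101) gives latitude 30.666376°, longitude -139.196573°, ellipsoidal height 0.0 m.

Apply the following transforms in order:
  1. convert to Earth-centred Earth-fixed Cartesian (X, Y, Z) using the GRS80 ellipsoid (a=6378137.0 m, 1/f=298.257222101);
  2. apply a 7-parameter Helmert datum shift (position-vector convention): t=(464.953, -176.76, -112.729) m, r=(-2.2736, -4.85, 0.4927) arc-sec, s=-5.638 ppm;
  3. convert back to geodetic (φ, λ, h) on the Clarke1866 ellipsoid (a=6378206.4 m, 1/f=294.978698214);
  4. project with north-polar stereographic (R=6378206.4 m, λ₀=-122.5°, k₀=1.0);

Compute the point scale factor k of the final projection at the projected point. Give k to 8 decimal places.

1.32445023

start: φ=30.666376°, λ=-139.196573°, h=0.000 m
→ ECEF (a=6378137.000, f=1/298.257222101): X=-4156406.5232, Y=-3588147.7264, Z=3234133.5354
→ Helmert 7p (PV): X=-4155985.6107, Y=-3588278.5359, Z=3233944.3923
→ geod (Bowring, a=6378206.400): φ=30.66786101°, λ=-139.19266958°, h=-304.6503 m
→ into stereo (λ₀=-122.5°): φ=30.66786101°, λ−λ₀=-16.69266958°
scale k = 1.32445023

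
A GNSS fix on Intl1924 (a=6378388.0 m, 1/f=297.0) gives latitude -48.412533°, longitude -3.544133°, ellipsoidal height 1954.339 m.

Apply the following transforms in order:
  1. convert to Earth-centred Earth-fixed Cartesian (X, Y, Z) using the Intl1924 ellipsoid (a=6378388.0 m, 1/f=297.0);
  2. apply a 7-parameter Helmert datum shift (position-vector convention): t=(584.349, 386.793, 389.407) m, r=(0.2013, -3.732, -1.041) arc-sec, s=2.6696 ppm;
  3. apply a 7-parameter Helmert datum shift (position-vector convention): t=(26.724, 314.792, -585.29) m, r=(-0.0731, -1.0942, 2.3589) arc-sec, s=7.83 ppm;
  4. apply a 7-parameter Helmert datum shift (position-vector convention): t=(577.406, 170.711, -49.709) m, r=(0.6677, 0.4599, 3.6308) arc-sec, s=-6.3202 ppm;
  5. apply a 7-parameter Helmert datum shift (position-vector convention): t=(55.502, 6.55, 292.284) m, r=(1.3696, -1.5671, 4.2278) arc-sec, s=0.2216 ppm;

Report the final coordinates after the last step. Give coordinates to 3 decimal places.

X=4236312.382 m, Y=-261176.028 m, Z=-4748853.425 m

start: φ=-48.412533°, λ=-3.544133°, h=1954.339 m
→ ECEF (a=6378388.000, f=1/297.0): X=4234901.5219, Y=-262292.0321, Z=-4748998.3091
→ Helmert 7p (PV): X=4235581.7776, Y=-261922.6778, Z=-4748545.2126
→ Helmert 7p (PV): X=4235669.8521, Y=-261563.1800, Z=-4749145.1217
→ Helmert 7p (PV): X=4236214.5031, Y=-261300.8841, Z=-4749175.1059
→ Helmert 7p (PV): X=4236312.3817, Y=-261176.0279, Z=-4748853.4246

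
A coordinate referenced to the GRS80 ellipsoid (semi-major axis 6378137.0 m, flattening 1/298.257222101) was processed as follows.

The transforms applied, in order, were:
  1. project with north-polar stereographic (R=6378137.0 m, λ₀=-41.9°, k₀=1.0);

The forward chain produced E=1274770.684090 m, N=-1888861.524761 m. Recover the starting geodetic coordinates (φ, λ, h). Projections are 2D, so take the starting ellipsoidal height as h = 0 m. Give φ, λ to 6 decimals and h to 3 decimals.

φ=69.743049°, λ=-7.885044°, h=0.000 m

start: E=1274770.6841, N=-1888861.5248 m
→ stereo⁻¹: φ=69.74304900°, λ=-7.88504400°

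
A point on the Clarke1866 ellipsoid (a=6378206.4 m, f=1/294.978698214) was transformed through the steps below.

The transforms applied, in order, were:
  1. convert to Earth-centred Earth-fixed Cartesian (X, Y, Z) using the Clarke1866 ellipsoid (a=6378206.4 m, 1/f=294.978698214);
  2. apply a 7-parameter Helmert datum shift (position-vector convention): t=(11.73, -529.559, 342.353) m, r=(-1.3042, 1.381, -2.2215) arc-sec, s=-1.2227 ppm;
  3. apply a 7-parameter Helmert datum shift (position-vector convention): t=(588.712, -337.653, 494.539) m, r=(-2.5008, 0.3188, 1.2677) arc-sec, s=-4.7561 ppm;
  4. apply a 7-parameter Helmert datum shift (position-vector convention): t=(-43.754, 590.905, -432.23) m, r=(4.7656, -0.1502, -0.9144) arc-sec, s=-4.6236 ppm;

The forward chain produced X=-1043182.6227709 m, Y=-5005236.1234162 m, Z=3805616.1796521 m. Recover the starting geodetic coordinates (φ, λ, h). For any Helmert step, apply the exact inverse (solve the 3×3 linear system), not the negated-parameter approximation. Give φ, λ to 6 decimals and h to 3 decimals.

φ=36.846086°, λ=-101.779527°, h=2870.652 m

start: X=-1043182.6228, Y=-5005236.1234, Z=3805616.1797 m
→ Helmert⁻¹: X=-1043118.7290, Y=-5005766.8586, Z=3806182.4216
→ Helmert⁻¹: X=-1043749.0506, Y=-5005492.7377, Z=3805643.6820
→ Helmert⁻¹: X=-1043733.6295, Y=-5005004.5999, Z=3805267.3473
→ geod (Bowring, a=6378206.400): φ=36.84608600°, λ=-101.77952700°, h=2870.6520 m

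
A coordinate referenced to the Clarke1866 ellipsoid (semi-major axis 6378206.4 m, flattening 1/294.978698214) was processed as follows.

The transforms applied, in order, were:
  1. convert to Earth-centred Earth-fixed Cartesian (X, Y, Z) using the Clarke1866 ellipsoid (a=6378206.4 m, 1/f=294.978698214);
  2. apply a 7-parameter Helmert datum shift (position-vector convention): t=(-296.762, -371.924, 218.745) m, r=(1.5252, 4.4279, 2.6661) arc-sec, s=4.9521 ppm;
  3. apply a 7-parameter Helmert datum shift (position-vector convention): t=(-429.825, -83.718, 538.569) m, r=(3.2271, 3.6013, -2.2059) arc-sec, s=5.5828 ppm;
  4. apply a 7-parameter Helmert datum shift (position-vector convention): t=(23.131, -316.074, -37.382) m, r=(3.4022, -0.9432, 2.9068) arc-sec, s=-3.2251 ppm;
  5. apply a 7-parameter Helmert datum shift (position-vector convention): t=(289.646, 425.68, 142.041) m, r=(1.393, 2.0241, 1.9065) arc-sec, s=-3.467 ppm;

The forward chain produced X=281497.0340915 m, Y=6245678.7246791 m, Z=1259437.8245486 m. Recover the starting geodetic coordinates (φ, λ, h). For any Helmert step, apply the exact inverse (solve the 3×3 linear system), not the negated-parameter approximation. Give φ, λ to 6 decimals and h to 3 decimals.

φ=11.454240°, λ=87.414809°, h=413.290 m

start: X=281497.0341, Y=6245678.7247, Z=1259437.8245 m
→ Helmert⁻¹: X=281253.7307, Y=6245280.6018, Z=1259260.7323
→ Helmert⁻¹: X=281325.2817, Y=6245633.6236, Z=1259197.8717
→ Helmert⁻¹: X=281664.7651, Y=6245705.1761, Z=1258559.4769
→ Helmert⁻¹: X=282013.8530, Y=6246051.8282, Z=1258294.3689
→ geod (Bowring, a=6378206.400): φ=11.45424000°, λ=87.41480900°, h=413.2900 m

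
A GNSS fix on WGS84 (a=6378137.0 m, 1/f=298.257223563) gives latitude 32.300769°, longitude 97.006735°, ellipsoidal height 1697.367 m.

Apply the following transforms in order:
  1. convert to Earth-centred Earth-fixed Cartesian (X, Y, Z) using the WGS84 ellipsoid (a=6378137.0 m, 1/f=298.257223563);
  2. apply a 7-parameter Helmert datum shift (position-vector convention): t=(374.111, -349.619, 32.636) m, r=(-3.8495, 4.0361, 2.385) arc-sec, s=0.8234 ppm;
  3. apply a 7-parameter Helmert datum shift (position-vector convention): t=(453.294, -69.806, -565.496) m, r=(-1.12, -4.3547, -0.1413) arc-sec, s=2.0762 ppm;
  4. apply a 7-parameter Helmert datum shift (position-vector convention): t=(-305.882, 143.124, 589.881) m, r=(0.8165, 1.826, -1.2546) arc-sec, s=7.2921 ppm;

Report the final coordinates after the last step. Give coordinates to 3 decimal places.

start: φ=32.300769°, λ=97.006735°, h=1697.367 m
→ ECEF (a=6378137.000, f=1/298.257223563): X=-658449.3799, Y=5357433.5117, Z=3389576.1179
→ Helmert 7p (PV): X=-658071.4323, Y=5357143.9499, Z=3389524.4437
→ Helmert 7p (PV): X=-657687.3951, Y=5357104.1221, Z=3388923.0028
→ Helmert 7p (PV): X=-657935.4871, Y=5357276.8958, Z=3389564.6248

X=-657935.487 m, Y=5357276.896 m, Z=3389564.625 m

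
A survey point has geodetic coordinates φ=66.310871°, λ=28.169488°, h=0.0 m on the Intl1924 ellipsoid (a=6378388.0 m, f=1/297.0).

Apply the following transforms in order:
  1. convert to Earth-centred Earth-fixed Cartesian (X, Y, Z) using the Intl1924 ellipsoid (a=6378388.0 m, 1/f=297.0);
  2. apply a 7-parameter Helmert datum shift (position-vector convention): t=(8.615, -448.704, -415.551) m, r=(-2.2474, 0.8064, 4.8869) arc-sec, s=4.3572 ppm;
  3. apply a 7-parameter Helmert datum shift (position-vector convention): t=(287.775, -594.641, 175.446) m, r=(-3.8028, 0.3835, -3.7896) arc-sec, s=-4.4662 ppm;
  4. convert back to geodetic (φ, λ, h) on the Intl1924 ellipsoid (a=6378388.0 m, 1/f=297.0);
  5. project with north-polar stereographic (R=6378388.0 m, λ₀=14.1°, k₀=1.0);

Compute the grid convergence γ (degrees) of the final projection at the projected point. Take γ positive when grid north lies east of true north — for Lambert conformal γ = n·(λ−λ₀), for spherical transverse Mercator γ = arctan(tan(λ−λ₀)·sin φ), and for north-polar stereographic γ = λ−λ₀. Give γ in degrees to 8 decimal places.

14.04916724

start: φ=66.310871°, λ=28.169488°, h=0.000 m
→ ECEF (a=6378388.000, f=1/297.0): X=2265530.0696, Y=1213213.6669, Z=5818093.8082
→ Helmert 7p (PV): X=2265542.5581, Y=1212887.3176, Z=5817681.5317
→ Helmert 7p (PV): X=2265853.3150, Y=1212352.8933, Z=5817804.4212
→ geod (Bowring, a=6378388.000): φ=66.31082393°, λ=28.14916724°, h=-313.7119 m
→ into stereo (λ₀=14.1°): φ=66.31082393°, λ−λ₀=14.04916724°
convergence γ = 14.04916724°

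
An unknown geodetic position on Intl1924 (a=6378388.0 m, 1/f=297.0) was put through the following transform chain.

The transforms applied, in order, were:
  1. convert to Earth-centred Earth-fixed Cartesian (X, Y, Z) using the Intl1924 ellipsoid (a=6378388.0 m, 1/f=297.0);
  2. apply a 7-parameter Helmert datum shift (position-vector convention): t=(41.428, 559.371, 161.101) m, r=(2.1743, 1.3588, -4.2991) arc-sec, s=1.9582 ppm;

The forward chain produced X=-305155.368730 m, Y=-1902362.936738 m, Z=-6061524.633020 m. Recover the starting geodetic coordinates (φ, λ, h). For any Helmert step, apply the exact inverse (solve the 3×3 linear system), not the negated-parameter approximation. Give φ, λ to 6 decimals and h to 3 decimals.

φ=-72.473279°, λ=-99.109017°, h=1796.238 m

start: X=-305155.3687, Y=-1902362.9367, Z=-6061524.6330 m
→ Helmert⁻¹: X=-305116.6038, Y=-1902988.8386, Z=-6061655.8141
→ geod (Bowring, a=6378388.000): φ=-72.47327900°, λ=-99.10901700°, h=1796.2380 m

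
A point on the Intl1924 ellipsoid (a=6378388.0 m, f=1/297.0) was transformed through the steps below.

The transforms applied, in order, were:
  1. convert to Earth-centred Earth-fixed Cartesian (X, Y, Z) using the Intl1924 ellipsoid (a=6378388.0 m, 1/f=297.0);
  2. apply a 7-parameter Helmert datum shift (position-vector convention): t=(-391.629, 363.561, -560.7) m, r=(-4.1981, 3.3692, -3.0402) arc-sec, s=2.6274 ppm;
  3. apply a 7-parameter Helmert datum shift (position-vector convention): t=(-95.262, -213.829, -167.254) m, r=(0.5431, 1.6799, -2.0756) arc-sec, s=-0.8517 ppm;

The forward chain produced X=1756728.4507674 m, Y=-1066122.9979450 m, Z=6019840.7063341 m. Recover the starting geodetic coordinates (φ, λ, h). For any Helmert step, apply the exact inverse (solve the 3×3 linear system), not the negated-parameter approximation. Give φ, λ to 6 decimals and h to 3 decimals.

start: X=1756728.4508, Y=-1066122.9979, Z=6019840.7063 m
→ Helmert⁻¹: X=1756786.9053, Y=-1065876.5477, Z=6020030.2020
→ Helmert⁻¹: X=1757091.2923, Y=-1066333.9457, Z=6020582.0814
→ geod (Bowring, a=6378388.000): φ=71.26860700°, λ=-31.25249700°, h=2605.2170 m

φ=71.268607°, λ=-31.252497°, h=2605.217 m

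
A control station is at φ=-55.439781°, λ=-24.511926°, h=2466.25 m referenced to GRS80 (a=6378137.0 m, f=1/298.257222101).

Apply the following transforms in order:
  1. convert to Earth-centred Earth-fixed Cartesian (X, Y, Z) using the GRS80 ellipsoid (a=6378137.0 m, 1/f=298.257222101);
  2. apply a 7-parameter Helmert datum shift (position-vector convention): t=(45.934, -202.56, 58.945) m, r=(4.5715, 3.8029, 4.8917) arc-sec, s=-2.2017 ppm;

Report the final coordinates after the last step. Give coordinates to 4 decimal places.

X=3300803.7210 m, Y=-1505107.8404 m, Z=-5231366.2726 m

start: φ=-55.439781°, λ=-24.511926°, h=2466.250 m
→ ECEF (a=6378137.000, f=1/298.257222101): X=3300825.8100, Y=-1505102.8186, Z=-5231342.5204
→ Helmert 7p (PV): X=3300803.7210, Y=-1505107.8404, Z=-5231366.2726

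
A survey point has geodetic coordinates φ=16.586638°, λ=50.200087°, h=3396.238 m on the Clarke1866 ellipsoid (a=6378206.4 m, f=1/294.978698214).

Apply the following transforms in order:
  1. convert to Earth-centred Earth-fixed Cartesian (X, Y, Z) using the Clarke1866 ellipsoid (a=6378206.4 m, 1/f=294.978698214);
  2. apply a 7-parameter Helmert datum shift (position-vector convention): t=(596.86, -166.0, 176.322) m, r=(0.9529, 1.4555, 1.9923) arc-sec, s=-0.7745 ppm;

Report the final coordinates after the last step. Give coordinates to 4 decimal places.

X=3916582.2497 m, Y=4700028.7822 m, Z=1810067.2503 m

start: φ=16.586638°, λ=50.200087°, h=3396.238 m
→ ECEF (a=6378206.400, f=1/294.978698214): X=3916021.0498, Y=4700168.9593, Z=1809898.2495
→ Helmert 7p (PV): X=3916582.2497, Y=4700028.7822, Z=1810067.2503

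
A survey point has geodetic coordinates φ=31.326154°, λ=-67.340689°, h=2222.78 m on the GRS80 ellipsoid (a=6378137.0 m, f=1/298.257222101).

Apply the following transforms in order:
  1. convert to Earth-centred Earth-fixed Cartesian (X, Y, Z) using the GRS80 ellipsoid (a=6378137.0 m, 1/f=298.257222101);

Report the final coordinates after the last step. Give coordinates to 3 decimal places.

X=2101611.396 m, Y=-5034102.557 m, Z=3297992.383 m

start: φ=31.326154°, λ=-67.340689°, h=2222.780 m
→ ECEF (a=6378137.000, f=1/298.257222101): X=2101611.3964, Y=-5034102.5572, Z=3297992.3826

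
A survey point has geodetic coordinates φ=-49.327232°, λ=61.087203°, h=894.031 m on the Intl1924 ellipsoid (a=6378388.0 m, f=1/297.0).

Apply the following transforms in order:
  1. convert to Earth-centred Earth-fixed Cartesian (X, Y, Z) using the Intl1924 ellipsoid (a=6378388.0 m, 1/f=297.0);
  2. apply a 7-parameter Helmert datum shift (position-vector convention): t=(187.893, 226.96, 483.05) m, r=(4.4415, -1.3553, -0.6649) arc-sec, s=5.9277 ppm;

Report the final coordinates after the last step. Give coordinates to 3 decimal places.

start: φ=-49.327232°, λ=61.087203°, h=894.031 m
→ ECEF (a=6378388.000, f=1/297.0): X=2014015.1116, Y=3646456.9039, Z=-4815125.4987
→ Helmert 7p (PV): X=2014258.3365, Y=3646802.6714, Z=-4814579.2382

X=2014258.336 m, Y=3646802.671 m, Z=-4814579.238 m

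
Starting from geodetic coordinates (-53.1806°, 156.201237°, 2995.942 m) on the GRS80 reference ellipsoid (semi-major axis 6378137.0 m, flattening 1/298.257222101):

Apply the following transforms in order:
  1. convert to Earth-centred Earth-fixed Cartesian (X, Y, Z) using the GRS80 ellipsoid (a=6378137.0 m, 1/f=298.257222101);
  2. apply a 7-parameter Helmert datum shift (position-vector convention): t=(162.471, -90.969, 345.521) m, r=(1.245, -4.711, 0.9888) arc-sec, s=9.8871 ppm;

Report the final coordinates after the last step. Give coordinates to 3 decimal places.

X=-3506292.576 m, Y=1546411.383 m, Z=-5084787.675 m

start: φ=-53.180600°, λ=156.201237°, h=2995.942 m
→ ECEF (a=6378137.000, f=1/298.257222101): X=-3506529.1047, Y=1546473.1790, Z=-5085012.1662
→ Helmert 7p (PV): X=-3506292.5760, Y=1546411.3833, Z=-5084787.6751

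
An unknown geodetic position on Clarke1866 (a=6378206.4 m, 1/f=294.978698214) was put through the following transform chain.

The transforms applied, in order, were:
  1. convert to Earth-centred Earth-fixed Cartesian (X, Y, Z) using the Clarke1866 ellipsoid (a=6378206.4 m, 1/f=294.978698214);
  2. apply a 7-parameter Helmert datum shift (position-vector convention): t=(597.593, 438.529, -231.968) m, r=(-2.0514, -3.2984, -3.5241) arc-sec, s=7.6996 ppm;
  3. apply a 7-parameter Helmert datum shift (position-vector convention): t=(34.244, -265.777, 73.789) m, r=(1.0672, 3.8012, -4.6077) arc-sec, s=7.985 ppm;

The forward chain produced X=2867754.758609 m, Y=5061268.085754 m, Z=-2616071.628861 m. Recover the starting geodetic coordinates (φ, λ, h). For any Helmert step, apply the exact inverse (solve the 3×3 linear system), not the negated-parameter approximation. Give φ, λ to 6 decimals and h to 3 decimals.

start: X=2867754.7586, Y=5061268.0858, Z=-2616071.6289 m
→ Helmert⁻¹: X=2867632.7588, Y=5061543.9706, Z=-2616097.8693
→ Helmert⁻¹: X=2866884.7896, Y=5061141.4708, Z=-2615841.2696
→ geod (Bowring, a=6378206.400): φ=-24.35978800°, λ=60.47060500°, h=3283.5360 m

φ=-24.359788°, λ=60.470605°, h=3283.536 m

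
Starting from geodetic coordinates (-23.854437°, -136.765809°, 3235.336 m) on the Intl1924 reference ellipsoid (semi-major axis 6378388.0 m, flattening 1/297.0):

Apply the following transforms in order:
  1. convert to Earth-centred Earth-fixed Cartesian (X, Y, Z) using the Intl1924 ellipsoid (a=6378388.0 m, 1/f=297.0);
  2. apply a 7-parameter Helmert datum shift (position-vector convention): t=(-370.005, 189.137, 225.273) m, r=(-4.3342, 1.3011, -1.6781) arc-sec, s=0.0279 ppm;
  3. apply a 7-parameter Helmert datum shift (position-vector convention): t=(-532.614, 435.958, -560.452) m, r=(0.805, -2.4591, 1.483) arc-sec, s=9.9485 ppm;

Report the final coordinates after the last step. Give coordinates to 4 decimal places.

X=-4255497.6579 m, Y=-3999535.9190 m, Z=-2565205.2312 m

start: φ=-23.854437°, λ=-136.765809°, h=3235.336 m
→ ECEF (a=6378388.000, f=1/297.0): X=-4254563.2009, Y=-4000081.2437, Z=-2564889.0180
→ Helmert 7p (PV): X=-4254982.0470, Y=-3999911.5001, Z=-2564552.9263
→ Helmert 7p (PV): X=-4255497.6579, Y=-3999535.9190, Z=-2565205.2312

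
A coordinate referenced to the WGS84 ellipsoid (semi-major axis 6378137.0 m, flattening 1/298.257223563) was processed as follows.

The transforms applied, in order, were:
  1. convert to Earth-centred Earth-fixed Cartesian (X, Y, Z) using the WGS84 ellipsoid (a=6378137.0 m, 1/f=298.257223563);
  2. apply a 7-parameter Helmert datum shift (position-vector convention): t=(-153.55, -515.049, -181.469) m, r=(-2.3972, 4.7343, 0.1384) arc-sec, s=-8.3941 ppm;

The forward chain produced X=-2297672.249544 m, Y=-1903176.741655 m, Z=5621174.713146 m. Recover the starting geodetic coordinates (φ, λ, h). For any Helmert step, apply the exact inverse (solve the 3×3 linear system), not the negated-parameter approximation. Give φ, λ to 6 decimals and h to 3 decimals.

start: X=-2297672.2495, Y=-1903176.7417, Z=5621174.7131 m
→ Helmert⁻¹: X=-2297668.2857, Y=-1902741.4530, Z=5621328.5179
→ geod (Bowring, a=6378137.000): φ=62.20411800°, λ=-140.37121800°, h=2452.3310 m

φ=62.204118°, λ=-140.371218°, h=2452.331 m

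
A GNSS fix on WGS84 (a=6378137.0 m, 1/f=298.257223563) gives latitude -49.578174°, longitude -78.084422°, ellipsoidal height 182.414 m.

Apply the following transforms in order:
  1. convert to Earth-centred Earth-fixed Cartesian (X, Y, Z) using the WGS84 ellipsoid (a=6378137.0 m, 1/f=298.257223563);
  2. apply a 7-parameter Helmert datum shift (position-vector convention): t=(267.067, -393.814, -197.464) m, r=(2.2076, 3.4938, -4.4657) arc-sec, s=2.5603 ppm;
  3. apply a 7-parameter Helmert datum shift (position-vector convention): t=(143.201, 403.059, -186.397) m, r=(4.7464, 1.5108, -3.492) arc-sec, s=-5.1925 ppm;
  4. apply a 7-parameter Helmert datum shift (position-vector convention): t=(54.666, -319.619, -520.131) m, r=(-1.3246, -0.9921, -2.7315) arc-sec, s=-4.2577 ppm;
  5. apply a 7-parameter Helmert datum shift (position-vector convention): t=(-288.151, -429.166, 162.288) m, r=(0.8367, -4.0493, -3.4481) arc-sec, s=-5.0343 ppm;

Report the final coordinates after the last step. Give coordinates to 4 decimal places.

X=855463.3413 m, Y=-4055123.1344 m, Z=-4833448.8584 m

start: φ=-49.578174°, λ=-78.084422°, h=182.414 m
→ ECEF (a=6378137.000, f=1/298.257223563): X=855573.7826, Y=-4054524.7996, Z=-4832637.8306
→ Helmert 7p (PV): X=855673.4007, Y=-4054895.7953, Z=-4832905.5543
→ Helmert 7p (PV): X=855708.1120, Y=-4054374.9571, Z=-4833166.4314
→ Helmert 7p (PV): X=855728.6908, Y=-4054719.6833, Z=-4833635.8320
→ Helmert 7p (PV): X=855463.3413, Y=-4055123.1344, Z=-4833448.8584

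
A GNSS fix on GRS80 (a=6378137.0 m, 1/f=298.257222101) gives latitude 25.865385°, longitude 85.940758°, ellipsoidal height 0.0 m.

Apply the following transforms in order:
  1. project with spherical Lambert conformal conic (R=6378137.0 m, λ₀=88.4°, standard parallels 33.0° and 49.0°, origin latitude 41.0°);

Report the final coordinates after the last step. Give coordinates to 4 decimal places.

start: φ=25.865385°, λ=85.940758°, h=0.000 m
→ lcc (R=6378137.0, λ₀=88.4°): E=-252243.7444, N=-1684116.4553

E=-252243.7444 m, N=-1684116.4553 m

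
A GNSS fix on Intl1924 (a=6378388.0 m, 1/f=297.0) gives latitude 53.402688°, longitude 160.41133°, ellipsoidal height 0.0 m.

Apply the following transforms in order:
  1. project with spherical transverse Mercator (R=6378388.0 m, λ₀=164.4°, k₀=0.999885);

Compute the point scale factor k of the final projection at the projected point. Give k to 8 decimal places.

start: φ=53.402688°, λ=160.411330°, h=0.000 m
→ into tm (λ₀=164.4°): φ=53.40268800°, λ−λ₀=-3.98867000°
scale k = 1.00074591

1.00074591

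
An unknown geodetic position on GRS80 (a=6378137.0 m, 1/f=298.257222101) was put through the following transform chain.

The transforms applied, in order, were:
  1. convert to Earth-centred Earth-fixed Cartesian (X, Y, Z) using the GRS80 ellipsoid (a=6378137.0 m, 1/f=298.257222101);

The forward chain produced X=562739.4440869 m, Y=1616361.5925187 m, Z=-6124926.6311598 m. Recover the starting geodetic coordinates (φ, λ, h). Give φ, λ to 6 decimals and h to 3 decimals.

start: X=562739.4441, Y=1616361.5925, Z=-6124926.6312 m
→ geod (Bowring, a=6378137.000): φ=-74.48721300°, λ=70.80433800°, h=1267.8770 m

φ=-74.487213°, λ=70.804338°, h=1267.877 m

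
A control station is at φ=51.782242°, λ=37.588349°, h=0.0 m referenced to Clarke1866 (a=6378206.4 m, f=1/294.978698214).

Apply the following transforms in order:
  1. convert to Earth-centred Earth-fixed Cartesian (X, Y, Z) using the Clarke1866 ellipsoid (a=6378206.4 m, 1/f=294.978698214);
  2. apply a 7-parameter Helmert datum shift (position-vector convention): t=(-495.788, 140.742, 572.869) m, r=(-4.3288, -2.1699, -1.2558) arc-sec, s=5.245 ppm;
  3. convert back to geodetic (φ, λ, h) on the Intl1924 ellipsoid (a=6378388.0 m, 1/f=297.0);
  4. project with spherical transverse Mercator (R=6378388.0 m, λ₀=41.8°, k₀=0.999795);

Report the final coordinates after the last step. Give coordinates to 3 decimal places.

E=-289410.631 m, N=5772192.095 m

start: φ=51.782242°, λ=37.588349°, h=0.000 m
→ ECEF (a=6378206.400, f=1/294.978698214): X=3133329.5705, Y=2411973.7383, Z=4987646.3966
→ Helmert 7p (PV): X=3132812.4315, Y=2412212.7287, Z=4988227.7691
→ geod (Bowring, a=6378388.000): φ=51.78605705°, λ=37.59566442°, h=21.5284 m
→ tm (R=6378388.0, λ₀=41.8°): E=-289410.6313, N=5772192.0951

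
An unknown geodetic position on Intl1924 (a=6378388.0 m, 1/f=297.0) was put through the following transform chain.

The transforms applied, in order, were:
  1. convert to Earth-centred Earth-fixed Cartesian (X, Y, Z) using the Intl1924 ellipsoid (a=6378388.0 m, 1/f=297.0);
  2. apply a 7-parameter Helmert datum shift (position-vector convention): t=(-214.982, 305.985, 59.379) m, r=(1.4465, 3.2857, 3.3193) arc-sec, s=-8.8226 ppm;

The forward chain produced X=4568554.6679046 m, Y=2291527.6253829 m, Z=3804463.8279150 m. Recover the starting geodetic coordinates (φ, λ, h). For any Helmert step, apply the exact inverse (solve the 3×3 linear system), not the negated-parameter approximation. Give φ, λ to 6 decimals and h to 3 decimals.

start: X=4568554.6679, Y=2291527.6254, Z=3804463.8279 m
→ Helmert⁻¹: X=4568786.2258, Y=2291195.0125, Z=3804494.7248
→ geod (Bowring, a=6378388.000): φ=36.84774100°, λ=26.63325100°, h=915.3980 m

φ=36.847741°, λ=26.633251°, h=915.398 m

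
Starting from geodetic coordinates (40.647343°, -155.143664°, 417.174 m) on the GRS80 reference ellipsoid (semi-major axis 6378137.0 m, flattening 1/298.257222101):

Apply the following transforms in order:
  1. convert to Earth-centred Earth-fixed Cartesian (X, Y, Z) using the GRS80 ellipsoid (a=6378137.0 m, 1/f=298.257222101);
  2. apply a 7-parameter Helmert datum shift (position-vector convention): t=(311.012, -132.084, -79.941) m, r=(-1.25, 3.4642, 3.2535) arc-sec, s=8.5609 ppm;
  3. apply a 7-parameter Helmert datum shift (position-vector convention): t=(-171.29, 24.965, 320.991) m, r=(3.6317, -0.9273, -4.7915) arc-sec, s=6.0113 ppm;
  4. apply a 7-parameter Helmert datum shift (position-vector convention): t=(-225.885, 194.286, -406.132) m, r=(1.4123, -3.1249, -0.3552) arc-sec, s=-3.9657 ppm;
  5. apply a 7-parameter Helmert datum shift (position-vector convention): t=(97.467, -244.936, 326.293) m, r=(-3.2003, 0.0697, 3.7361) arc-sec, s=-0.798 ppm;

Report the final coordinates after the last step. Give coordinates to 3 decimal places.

start: φ=40.647343°, λ=-155.143664°, h=417.174 m
→ ECEF (a=6378137.000, f=1/298.257222101): X=-4397551.2085, Y=-2037203.3666, Z=4133059.5726
→ Helmert 7p (PV): X=-4397176.2946, Y=-2037397.2086, Z=4133101.2173
→ Helmert 7p (PV): X=-4397439.9272, Y=-2037355.1165, Z=4133391.4126
→ Helmert 7p (PV): X=-4397714.5021, Y=-2037173.4797, Z=4132888.3184
→ Helmert 7p (PV): X=-4397575.2296, Y=-2037432.3226, Z=4133244.4071

X=-4397575.230 m, Y=-2037432.323 m, Z=4133244.407 m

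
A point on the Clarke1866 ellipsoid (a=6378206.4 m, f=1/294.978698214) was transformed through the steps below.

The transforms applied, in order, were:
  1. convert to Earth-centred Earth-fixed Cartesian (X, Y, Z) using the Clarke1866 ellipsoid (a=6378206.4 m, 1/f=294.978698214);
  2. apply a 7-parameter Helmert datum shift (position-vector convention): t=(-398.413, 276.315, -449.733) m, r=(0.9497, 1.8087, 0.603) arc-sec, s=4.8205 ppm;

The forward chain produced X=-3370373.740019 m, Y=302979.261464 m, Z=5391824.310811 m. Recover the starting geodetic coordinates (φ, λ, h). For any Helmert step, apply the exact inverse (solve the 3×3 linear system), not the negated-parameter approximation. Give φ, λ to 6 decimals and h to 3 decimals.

φ=58.066884°, λ=174.866753°, h=3222.714 m

start: X=-3370373.7400, Y=302979.2615, Z=5391824.3108 m
→ Helmert⁻¹: X=-3370005.4805, Y=302736.1665, Z=5392217.1056
→ geod (Bowring, a=6378206.400): φ=58.06688400°, λ=174.86675300°, h=3222.7140 m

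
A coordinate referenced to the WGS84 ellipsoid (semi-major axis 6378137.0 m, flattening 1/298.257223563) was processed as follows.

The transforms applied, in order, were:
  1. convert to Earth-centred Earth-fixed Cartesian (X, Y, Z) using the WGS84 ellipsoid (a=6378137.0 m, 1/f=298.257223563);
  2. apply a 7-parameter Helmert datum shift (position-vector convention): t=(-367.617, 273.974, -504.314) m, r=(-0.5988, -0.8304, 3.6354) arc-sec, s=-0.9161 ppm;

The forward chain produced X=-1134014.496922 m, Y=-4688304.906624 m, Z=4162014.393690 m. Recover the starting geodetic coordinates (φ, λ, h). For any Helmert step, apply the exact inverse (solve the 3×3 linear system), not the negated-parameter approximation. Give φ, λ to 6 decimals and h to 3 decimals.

φ=40.982276°, λ=-103.593397°, h=2403.048 m

start: X=-1134014.4969, Y=-4688304.9066, Z=4162014.3937 m
→ Helmert⁻¹: X=-1133713.7964, Y=-4688575.2783, Z=4162513.4740
→ geod (Bowring, a=6378137.000): φ=40.98227600°, λ=-103.59339700°, h=2403.0480 m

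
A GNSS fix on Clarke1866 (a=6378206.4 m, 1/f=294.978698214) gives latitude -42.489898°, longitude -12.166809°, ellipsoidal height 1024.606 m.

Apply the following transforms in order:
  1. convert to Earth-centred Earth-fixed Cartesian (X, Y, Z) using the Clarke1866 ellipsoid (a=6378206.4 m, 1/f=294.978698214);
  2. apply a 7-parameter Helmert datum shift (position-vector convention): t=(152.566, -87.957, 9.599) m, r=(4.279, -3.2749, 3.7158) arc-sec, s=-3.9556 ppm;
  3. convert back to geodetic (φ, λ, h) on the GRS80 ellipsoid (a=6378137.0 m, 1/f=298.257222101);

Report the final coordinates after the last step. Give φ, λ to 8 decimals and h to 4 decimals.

φ=-42.48604395°, λ=-12.16519996°, h=1077.3994 m

start: φ=-42.489898°, λ=-12.166809°, h=1024.606 m
→ ECEF (a=6378206.400, f=1/294.978698214): X=4605476.8125, Y=-992947.0510, Z=-4286378.3814
→ Helmert 7p (PV): X=4605697.1040, Y=-992859.1930, Z=-4286299.3044
→ geod (Bowring, a=6378137.000): φ=-42.48604395°, λ=-12.16519996°, h=1077.3994 m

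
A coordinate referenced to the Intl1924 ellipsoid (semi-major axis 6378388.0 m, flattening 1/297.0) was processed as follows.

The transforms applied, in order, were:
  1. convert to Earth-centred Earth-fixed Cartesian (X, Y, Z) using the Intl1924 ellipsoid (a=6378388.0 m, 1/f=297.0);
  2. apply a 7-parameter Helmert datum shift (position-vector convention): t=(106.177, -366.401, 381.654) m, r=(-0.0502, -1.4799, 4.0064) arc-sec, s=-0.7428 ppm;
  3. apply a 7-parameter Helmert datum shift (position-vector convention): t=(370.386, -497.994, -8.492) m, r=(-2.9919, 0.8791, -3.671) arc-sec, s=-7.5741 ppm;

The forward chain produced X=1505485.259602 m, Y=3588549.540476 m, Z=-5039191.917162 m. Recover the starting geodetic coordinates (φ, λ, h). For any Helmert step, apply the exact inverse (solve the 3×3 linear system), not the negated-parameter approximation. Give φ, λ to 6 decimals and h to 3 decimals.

φ=-52.506332°, λ=67.252667°, h=2728.868 m

start: X=1505485.2596, Y=3588549.5405, Z=-5039191.9172 m
→ Helmert⁻¹: X=1505083.8721, Y=3589174.5990, Z=-5039163.1166
→ Helmert⁻¹: X=1505012.3766, Y=3589515.6601, Z=-5039558.4385
→ geod (Bowring, a=6378388.000): φ=-52.50633200°, λ=67.25266700°, h=2728.8680 m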